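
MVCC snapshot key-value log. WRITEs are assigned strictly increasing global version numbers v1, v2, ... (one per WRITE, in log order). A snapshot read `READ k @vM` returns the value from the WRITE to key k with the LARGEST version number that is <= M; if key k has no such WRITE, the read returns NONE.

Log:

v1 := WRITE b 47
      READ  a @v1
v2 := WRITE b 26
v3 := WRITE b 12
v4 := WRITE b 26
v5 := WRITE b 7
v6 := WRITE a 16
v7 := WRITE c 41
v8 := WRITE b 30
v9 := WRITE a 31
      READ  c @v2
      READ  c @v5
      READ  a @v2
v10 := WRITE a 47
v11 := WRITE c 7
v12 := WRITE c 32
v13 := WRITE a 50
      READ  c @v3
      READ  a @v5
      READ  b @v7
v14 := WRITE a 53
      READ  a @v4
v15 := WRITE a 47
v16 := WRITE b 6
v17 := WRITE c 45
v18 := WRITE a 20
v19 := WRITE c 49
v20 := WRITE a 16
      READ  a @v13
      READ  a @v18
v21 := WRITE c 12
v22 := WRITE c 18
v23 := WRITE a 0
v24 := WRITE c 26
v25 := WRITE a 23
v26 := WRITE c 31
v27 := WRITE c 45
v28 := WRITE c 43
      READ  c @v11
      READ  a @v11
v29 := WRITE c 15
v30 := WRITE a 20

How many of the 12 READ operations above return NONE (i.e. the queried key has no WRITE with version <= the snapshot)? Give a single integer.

Answer: 7

Derivation:
v1: WRITE b=47  (b history now [(1, 47)])
READ a @v1: history=[] -> no version <= 1 -> NONE
v2: WRITE b=26  (b history now [(1, 47), (2, 26)])
v3: WRITE b=12  (b history now [(1, 47), (2, 26), (3, 12)])
v4: WRITE b=26  (b history now [(1, 47), (2, 26), (3, 12), (4, 26)])
v5: WRITE b=7  (b history now [(1, 47), (2, 26), (3, 12), (4, 26), (5, 7)])
v6: WRITE a=16  (a history now [(6, 16)])
v7: WRITE c=41  (c history now [(7, 41)])
v8: WRITE b=30  (b history now [(1, 47), (2, 26), (3, 12), (4, 26), (5, 7), (8, 30)])
v9: WRITE a=31  (a history now [(6, 16), (9, 31)])
READ c @v2: history=[(7, 41)] -> no version <= 2 -> NONE
READ c @v5: history=[(7, 41)] -> no version <= 5 -> NONE
READ a @v2: history=[(6, 16), (9, 31)] -> no version <= 2 -> NONE
v10: WRITE a=47  (a history now [(6, 16), (9, 31), (10, 47)])
v11: WRITE c=7  (c history now [(7, 41), (11, 7)])
v12: WRITE c=32  (c history now [(7, 41), (11, 7), (12, 32)])
v13: WRITE a=50  (a history now [(6, 16), (9, 31), (10, 47), (13, 50)])
READ c @v3: history=[(7, 41), (11, 7), (12, 32)] -> no version <= 3 -> NONE
READ a @v5: history=[(6, 16), (9, 31), (10, 47), (13, 50)] -> no version <= 5 -> NONE
READ b @v7: history=[(1, 47), (2, 26), (3, 12), (4, 26), (5, 7), (8, 30)] -> pick v5 -> 7
v14: WRITE a=53  (a history now [(6, 16), (9, 31), (10, 47), (13, 50), (14, 53)])
READ a @v4: history=[(6, 16), (9, 31), (10, 47), (13, 50), (14, 53)] -> no version <= 4 -> NONE
v15: WRITE a=47  (a history now [(6, 16), (9, 31), (10, 47), (13, 50), (14, 53), (15, 47)])
v16: WRITE b=6  (b history now [(1, 47), (2, 26), (3, 12), (4, 26), (5, 7), (8, 30), (16, 6)])
v17: WRITE c=45  (c history now [(7, 41), (11, 7), (12, 32), (17, 45)])
v18: WRITE a=20  (a history now [(6, 16), (9, 31), (10, 47), (13, 50), (14, 53), (15, 47), (18, 20)])
v19: WRITE c=49  (c history now [(7, 41), (11, 7), (12, 32), (17, 45), (19, 49)])
v20: WRITE a=16  (a history now [(6, 16), (9, 31), (10, 47), (13, 50), (14, 53), (15, 47), (18, 20), (20, 16)])
READ a @v13: history=[(6, 16), (9, 31), (10, 47), (13, 50), (14, 53), (15, 47), (18, 20), (20, 16)] -> pick v13 -> 50
READ a @v18: history=[(6, 16), (9, 31), (10, 47), (13, 50), (14, 53), (15, 47), (18, 20), (20, 16)] -> pick v18 -> 20
v21: WRITE c=12  (c history now [(7, 41), (11, 7), (12, 32), (17, 45), (19, 49), (21, 12)])
v22: WRITE c=18  (c history now [(7, 41), (11, 7), (12, 32), (17, 45), (19, 49), (21, 12), (22, 18)])
v23: WRITE a=0  (a history now [(6, 16), (9, 31), (10, 47), (13, 50), (14, 53), (15, 47), (18, 20), (20, 16), (23, 0)])
v24: WRITE c=26  (c history now [(7, 41), (11, 7), (12, 32), (17, 45), (19, 49), (21, 12), (22, 18), (24, 26)])
v25: WRITE a=23  (a history now [(6, 16), (9, 31), (10, 47), (13, 50), (14, 53), (15, 47), (18, 20), (20, 16), (23, 0), (25, 23)])
v26: WRITE c=31  (c history now [(7, 41), (11, 7), (12, 32), (17, 45), (19, 49), (21, 12), (22, 18), (24, 26), (26, 31)])
v27: WRITE c=45  (c history now [(7, 41), (11, 7), (12, 32), (17, 45), (19, 49), (21, 12), (22, 18), (24, 26), (26, 31), (27, 45)])
v28: WRITE c=43  (c history now [(7, 41), (11, 7), (12, 32), (17, 45), (19, 49), (21, 12), (22, 18), (24, 26), (26, 31), (27, 45), (28, 43)])
READ c @v11: history=[(7, 41), (11, 7), (12, 32), (17, 45), (19, 49), (21, 12), (22, 18), (24, 26), (26, 31), (27, 45), (28, 43)] -> pick v11 -> 7
READ a @v11: history=[(6, 16), (9, 31), (10, 47), (13, 50), (14, 53), (15, 47), (18, 20), (20, 16), (23, 0), (25, 23)] -> pick v10 -> 47
v29: WRITE c=15  (c history now [(7, 41), (11, 7), (12, 32), (17, 45), (19, 49), (21, 12), (22, 18), (24, 26), (26, 31), (27, 45), (28, 43), (29, 15)])
v30: WRITE a=20  (a history now [(6, 16), (9, 31), (10, 47), (13, 50), (14, 53), (15, 47), (18, 20), (20, 16), (23, 0), (25, 23), (30, 20)])
Read results in order: ['NONE', 'NONE', 'NONE', 'NONE', 'NONE', 'NONE', '7', 'NONE', '50', '20', '7', '47']
NONE count = 7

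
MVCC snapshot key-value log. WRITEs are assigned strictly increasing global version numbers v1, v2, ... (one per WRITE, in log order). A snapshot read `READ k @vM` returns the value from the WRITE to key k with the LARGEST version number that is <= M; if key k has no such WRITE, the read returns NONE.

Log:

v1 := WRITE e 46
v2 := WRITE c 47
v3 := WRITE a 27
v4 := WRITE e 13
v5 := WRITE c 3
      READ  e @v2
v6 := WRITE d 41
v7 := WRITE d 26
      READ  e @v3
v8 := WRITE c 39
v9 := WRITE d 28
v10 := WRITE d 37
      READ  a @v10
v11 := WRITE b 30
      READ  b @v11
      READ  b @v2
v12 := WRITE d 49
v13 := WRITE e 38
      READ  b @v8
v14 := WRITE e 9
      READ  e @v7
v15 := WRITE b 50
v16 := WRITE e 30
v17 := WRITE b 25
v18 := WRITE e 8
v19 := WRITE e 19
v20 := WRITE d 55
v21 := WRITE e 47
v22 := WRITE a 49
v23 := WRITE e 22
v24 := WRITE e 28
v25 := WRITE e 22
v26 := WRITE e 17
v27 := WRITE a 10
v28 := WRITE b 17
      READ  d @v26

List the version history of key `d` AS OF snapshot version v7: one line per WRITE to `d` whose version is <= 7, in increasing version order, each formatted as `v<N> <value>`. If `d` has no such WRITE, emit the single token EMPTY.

Scan writes for key=d with version <= 7:
  v1 WRITE e 46 -> skip
  v2 WRITE c 47 -> skip
  v3 WRITE a 27 -> skip
  v4 WRITE e 13 -> skip
  v5 WRITE c 3 -> skip
  v6 WRITE d 41 -> keep
  v7 WRITE d 26 -> keep
  v8 WRITE c 39 -> skip
  v9 WRITE d 28 -> drop (> snap)
  v10 WRITE d 37 -> drop (> snap)
  v11 WRITE b 30 -> skip
  v12 WRITE d 49 -> drop (> snap)
  v13 WRITE e 38 -> skip
  v14 WRITE e 9 -> skip
  v15 WRITE b 50 -> skip
  v16 WRITE e 30 -> skip
  v17 WRITE b 25 -> skip
  v18 WRITE e 8 -> skip
  v19 WRITE e 19 -> skip
  v20 WRITE d 55 -> drop (> snap)
  v21 WRITE e 47 -> skip
  v22 WRITE a 49 -> skip
  v23 WRITE e 22 -> skip
  v24 WRITE e 28 -> skip
  v25 WRITE e 22 -> skip
  v26 WRITE e 17 -> skip
  v27 WRITE a 10 -> skip
  v28 WRITE b 17 -> skip
Collected: [(6, 41), (7, 26)]

Answer: v6 41
v7 26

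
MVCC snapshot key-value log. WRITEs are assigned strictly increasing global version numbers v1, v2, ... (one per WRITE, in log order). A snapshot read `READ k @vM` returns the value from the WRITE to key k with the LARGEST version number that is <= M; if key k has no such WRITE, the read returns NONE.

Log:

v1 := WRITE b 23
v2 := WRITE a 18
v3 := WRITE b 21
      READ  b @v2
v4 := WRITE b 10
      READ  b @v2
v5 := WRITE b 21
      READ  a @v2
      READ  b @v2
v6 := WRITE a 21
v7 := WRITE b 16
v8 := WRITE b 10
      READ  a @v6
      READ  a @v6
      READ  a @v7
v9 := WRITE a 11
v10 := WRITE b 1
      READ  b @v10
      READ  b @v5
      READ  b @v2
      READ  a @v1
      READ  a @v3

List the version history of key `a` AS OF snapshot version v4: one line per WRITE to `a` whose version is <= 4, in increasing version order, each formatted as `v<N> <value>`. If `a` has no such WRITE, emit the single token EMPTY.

Scan writes for key=a with version <= 4:
  v1 WRITE b 23 -> skip
  v2 WRITE a 18 -> keep
  v3 WRITE b 21 -> skip
  v4 WRITE b 10 -> skip
  v5 WRITE b 21 -> skip
  v6 WRITE a 21 -> drop (> snap)
  v7 WRITE b 16 -> skip
  v8 WRITE b 10 -> skip
  v9 WRITE a 11 -> drop (> snap)
  v10 WRITE b 1 -> skip
Collected: [(2, 18)]

Answer: v2 18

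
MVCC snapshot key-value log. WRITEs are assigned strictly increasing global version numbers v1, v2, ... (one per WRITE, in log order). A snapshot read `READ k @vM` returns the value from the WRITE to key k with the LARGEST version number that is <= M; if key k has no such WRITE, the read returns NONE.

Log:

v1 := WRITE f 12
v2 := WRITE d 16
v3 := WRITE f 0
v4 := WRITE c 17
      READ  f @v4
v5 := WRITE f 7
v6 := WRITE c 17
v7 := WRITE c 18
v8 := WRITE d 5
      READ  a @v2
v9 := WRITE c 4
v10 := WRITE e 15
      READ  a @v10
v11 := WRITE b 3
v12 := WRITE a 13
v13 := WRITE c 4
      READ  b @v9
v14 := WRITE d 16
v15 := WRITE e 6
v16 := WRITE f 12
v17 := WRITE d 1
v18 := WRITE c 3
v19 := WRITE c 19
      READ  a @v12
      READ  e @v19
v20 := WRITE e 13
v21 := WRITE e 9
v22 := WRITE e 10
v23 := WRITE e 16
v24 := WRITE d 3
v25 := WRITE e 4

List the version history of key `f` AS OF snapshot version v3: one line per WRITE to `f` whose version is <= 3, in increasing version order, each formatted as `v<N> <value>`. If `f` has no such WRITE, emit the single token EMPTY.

Scan writes for key=f with version <= 3:
  v1 WRITE f 12 -> keep
  v2 WRITE d 16 -> skip
  v3 WRITE f 0 -> keep
  v4 WRITE c 17 -> skip
  v5 WRITE f 7 -> drop (> snap)
  v6 WRITE c 17 -> skip
  v7 WRITE c 18 -> skip
  v8 WRITE d 5 -> skip
  v9 WRITE c 4 -> skip
  v10 WRITE e 15 -> skip
  v11 WRITE b 3 -> skip
  v12 WRITE a 13 -> skip
  v13 WRITE c 4 -> skip
  v14 WRITE d 16 -> skip
  v15 WRITE e 6 -> skip
  v16 WRITE f 12 -> drop (> snap)
  v17 WRITE d 1 -> skip
  v18 WRITE c 3 -> skip
  v19 WRITE c 19 -> skip
  v20 WRITE e 13 -> skip
  v21 WRITE e 9 -> skip
  v22 WRITE e 10 -> skip
  v23 WRITE e 16 -> skip
  v24 WRITE d 3 -> skip
  v25 WRITE e 4 -> skip
Collected: [(1, 12), (3, 0)]

Answer: v1 12
v3 0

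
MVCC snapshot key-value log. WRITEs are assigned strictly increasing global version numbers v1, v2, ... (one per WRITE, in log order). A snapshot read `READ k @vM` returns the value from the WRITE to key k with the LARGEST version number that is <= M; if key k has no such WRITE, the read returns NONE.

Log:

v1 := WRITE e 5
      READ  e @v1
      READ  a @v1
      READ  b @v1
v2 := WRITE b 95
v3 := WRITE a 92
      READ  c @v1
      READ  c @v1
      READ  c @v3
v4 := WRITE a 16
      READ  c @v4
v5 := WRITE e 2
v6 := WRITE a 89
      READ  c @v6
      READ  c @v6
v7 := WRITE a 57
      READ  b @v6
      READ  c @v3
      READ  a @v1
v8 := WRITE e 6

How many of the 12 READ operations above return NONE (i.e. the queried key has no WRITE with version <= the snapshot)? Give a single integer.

Answer: 10

Derivation:
v1: WRITE e=5  (e history now [(1, 5)])
READ e @v1: history=[(1, 5)] -> pick v1 -> 5
READ a @v1: history=[] -> no version <= 1 -> NONE
READ b @v1: history=[] -> no version <= 1 -> NONE
v2: WRITE b=95  (b history now [(2, 95)])
v3: WRITE a=92  (a history now [(3, 92)])
READ c @v1: history=[] -> no version <= 1 -> NONE
READ c @v1: history=[] -> no version <= 1 -> NONE
READ c @v3: history=[] -> no version <= 3 -> NONE
v4: WRITE a=16  (a history now [(3, 92), (4, 16)])
READ c @v4: history=[] -> no version <= 4 -> NONE
v5: WRITE e=2  (e history now [(1, 5), (5, 2)])
v6: WRITE a=89  (a history now [(3, 92), (4, 16), (6, 89)])
READ c @v6: history=[] -> no version <= 6 -> NONE
READ c @v6: history=[] -> no version <= 6 -> NONE
v7: WRITE a=57  (a history now [(3, 92), (4, 16), (6, 89), (7, 57)])
READ b @v6: history=[(2, 95)] -> pick v2 -> 95
READ c @v3: history=[] -> no version <= 3 -> NONE
READ a @v1: history=[(3, 92), (4, 16), (6, 89), (7, 57)] -> no version <= 1 -> NONE
v8: WRITE e=6  (e history now [(1, 5), (5, 2), (8, 6)])
Read results in order: ['5', 'NONE', 'NONE', 'NONE', 'NONE', 'NONE', 'NONE', 'NONE', 'NONE', '95', 'NONE', 'NONE']
NONE count = 10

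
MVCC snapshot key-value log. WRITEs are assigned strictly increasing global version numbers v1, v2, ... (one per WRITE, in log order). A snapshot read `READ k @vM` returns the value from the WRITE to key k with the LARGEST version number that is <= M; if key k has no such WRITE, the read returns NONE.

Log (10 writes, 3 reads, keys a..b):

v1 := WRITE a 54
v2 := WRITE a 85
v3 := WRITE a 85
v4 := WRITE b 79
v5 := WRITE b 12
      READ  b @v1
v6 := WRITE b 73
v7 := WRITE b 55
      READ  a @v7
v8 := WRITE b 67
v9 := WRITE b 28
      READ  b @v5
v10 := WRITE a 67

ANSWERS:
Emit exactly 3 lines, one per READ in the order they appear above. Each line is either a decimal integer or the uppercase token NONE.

v1: WRITE a=54  (a history now [(1, 54)])
v2: WRITE a=85  (a history now [(1, 54), (2, 85)])
v3: WRITE a=85  (a history now [(1, 54), (2, 85), (3, 85)])
v4: WRITE b=79  (b history now [(4, 79)])
v5: WRITE b=12  (b history now [(4, 79), (5, 12)])
READ b @v1: history=[(4, 79), (5, 12)] -> no version <= 1 -> NONE
v6: WRITE b=73  (b history now [(4, 79), (5, 12), (6, 73)])
v7: WRITE b=55  (b history now [(4, 79), (5, 12), (6, 73), (7, 55)])
READ a @v7: history=[(1, 54), (2, 85), (3, 85)] -> pick v3 -> 85
v8: WRITE b=67  (b history now [(4, 79), (5, 12), (6, 73), (7, 55), (8, 67)])
v9: WRITE b=28  (b history now [(4, 79), (5, 12), (6, 73), (7, 55), (8, 67), (9, 28)])
READ b @v5: history=[(4, 79), (5, 12), (6, 73), (7, 55), (8, 67), (9, 28)] -> pick v5 -> 12
v10: WRITE a=67  (a history now [(1, 54), (2, 85), (3, 85), (10, 67)])

Answer: NONE
85
12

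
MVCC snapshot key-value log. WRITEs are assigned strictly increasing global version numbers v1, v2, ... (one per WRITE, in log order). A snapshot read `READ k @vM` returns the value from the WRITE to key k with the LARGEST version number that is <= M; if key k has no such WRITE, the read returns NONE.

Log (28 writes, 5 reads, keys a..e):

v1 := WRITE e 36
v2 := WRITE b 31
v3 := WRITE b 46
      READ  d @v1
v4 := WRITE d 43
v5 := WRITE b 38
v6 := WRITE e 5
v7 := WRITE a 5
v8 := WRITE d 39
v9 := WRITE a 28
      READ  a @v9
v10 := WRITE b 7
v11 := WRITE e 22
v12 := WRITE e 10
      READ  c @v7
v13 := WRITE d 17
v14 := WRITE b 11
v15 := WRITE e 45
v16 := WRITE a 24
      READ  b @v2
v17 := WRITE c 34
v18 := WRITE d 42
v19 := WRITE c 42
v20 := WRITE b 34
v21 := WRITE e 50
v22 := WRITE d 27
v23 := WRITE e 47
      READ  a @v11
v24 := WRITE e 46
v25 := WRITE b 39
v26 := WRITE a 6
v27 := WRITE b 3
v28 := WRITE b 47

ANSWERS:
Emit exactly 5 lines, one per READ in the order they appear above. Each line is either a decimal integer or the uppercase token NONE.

Answer: NONE
28
NONE
31
28

Derivation:
v1: WRITE e=36  (e history now [(1, 36)])
v2: WRITE b=31  (b history now [(2, 31)])
v3: WRITE b=46  (b history now [(2, 31), (3, 46)])
READ d @v1: history=[] -> no version <= 1 -> NONE
v4: WRITE d=43  (d history now [(4, 43)])
v5: WRITE b=38  (b history now [(2, 31), (3, 46), (5, 38)])
v6: WRITE e=5  (e history now [(1, 36), (6, 5)])
v7: WRITE a=5  (a history now [(7, 5)])
v8: WRITE d=39  (d history now [(4, 43), (8, 39)])
v9: WRITE a=28  (a history now [(7, 5), (9, 28)])
READ a @v9: history=[(7, 5), (9, 28)] -> pick v9 -> 28
v10: WRITE b=7  (b history now [(2, 31), (3, 46), (5, 38), (10, 7)])
v11: WRITE e=22  (e history now [(1, 36), (6, 5), (11, 22)])
v12: WRITE e=10  (e history now [(1, 36), (6, 5), (11, 22), (12, 10)])
READ c @v7: history=[] -> no version <= 7 -> NONE
v13: WRITE d=17  (d history now [(4, 43), (8, 39), (13, 17)])
v14: WRITE b=11  (b history now [(2, 31), (3, 46), (5, 38), (10, 7), (14, 11)])
v15: WRITE e=45  (e history now [(1, 36), (6, 5), (11, 22), (12, 10), (15, 45)])
v16: WRITE a=24  (a history now [(7, 5), (9, 28), (16, 24)])
READ b @v2: history=[(2, 31), (3, 46), (5, 38), (10, 7), (14, 11)] -> pick v2 -> 31
v17: WRITE c=34  (c history now [(17, 34)])
v18: WRITE d=42  (d history now [(4, 43), (8, 39), (13, 17), (18, 42)])
v19: WRITE c=42  (c history now [(17, 34), (19, 42)])
v20: WRITE b=34  (b history now [(2, 31), (3, 46), (5, 38), (10, 7), (14, 11), (20, 34)])
v21: WRITE e=50  (e history now [(1, 36), (6, 5), (11, 22), (12, 10), (15, 45), (21, 50)])
v22: WRITE d=27  (d history now [(4, 43), (8, 39), (13, 17), (18, 42), (22, 27)])
v23: WRITE e=47  (e history now [(1, 36), (6, 5), (11, 22), (12, 10), (15, 45), (21, 50), (23, 47)])
READ a @v11: history=[(7, 5), (9, 28), (16, 24)] -> pick v9 -> 28
v24: WRITE e=46  (e history now [(1, 36), (6, 5), (11, 22), (12, 10), (15, 45), (21, 50), (23, 47), (24, 46)])
v25: WRITE b=39  (b history now [(2, 31), (3, 46), (5, 38), (10, 7), (14, 11), (20, 34), (25, 39)])
v26: WRITE a=6  (a history now [(7, 5), (9, 28), (16, 24), (26, 6)])
v27: WRITE b=3  (b history now [(2, 31), (3, 46), (5, 38), (10, 7), (14, 11), (20, 34), (25, 39), (27, 3)])
v28: WRITE b=47  (b history now [(2, 31), (3, 46), (5, 38), (10, 7), (14, 11), (20, 34), (25, 39), (27, 3), (28, 47)])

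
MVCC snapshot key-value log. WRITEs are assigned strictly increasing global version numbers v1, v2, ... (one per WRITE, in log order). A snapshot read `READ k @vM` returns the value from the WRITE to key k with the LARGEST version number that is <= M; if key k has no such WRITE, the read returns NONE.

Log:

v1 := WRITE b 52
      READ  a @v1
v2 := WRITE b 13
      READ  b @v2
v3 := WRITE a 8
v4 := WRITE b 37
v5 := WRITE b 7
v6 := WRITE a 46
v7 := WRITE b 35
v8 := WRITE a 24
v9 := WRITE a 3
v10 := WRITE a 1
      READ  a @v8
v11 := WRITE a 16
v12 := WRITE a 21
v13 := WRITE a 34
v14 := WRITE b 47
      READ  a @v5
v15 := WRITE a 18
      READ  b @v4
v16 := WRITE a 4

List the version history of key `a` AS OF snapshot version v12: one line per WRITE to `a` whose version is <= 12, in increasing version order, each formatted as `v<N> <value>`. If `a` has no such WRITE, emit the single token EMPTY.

Answer: v3 8
v6 46
v8 24
v9 3
v10 1
v11 16
v12 21

Derivation:
Scan writes for key=a with version <= 12:
  v1 WRITE b 52 -> skip
  v2 WRITE b 13 -> skip
  v3 WRITE a 8 -> keep
  v4 WRITE b 37 -> skip
  v5 WRITE b 7 -> skip
  v6 WRITE a 46 -> keep
  v7 WRITE b 35 -> skip
  v8 WRITE a 24 -> keep
  v9 WRITE a 3 -> keep
  v10 WRITE a 1 -> keep
  v11 WRITE a 16 -> keep
  v12 WRITE a 21 -> keep
  v13 WRITE a 34 -> drop (> snap)
  v14 WRITE b 47 -> skip
  v15 WRITE a 18 -> drop (> snap)
  v16 WRITE a 4 -> drop (> snap)
Collected: [(3, 8), (6, 46), (8, 24), (9, 3), (10, 1), (11, 16), (12, 21)]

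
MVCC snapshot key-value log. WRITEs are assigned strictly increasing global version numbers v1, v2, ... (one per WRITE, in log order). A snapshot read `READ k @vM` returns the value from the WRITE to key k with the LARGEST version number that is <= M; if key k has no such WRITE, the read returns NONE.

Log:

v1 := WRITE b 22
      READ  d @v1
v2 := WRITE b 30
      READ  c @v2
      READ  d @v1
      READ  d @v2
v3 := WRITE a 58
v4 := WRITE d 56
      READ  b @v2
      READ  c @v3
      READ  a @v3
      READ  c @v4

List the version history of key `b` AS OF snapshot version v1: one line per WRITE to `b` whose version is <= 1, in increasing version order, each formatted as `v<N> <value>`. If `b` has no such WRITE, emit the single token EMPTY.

Answer: v1 22

Derivation:
Scan writes for key=b with version <= 1:
  v1 WRITE b 22 -> keep
  v2 WRITE b 30 -> drop (> snap)
  v3 WRITE a 58 -> skip
  v4 WRITE d 56 -> skip
Collected: [(1, 22)]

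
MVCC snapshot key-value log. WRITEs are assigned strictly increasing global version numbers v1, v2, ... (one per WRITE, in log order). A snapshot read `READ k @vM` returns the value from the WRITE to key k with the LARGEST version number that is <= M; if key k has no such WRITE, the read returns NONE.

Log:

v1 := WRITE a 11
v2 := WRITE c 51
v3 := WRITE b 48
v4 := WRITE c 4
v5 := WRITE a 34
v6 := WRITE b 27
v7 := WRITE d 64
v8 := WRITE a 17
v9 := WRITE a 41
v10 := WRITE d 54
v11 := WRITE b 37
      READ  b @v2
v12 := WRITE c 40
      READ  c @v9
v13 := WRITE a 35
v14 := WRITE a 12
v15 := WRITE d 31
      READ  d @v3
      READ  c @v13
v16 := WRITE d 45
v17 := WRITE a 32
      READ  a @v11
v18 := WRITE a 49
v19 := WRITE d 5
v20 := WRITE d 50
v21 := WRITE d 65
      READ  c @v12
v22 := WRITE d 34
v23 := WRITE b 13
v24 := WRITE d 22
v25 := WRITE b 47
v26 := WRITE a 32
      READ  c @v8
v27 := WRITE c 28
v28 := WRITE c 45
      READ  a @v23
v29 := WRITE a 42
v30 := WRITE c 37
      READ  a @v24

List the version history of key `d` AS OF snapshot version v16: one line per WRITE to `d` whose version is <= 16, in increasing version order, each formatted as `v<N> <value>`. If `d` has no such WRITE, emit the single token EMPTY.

Scan writes for key=d with version <= 16:
  v1 WRITE a 11 -> skip
  v2 WRITE c 51 -> skip
  v3 WRITE b 48 -> skip
  v4 WRITE c 4 -> skip
  v5 WRITE a 34 -> skip
  v6 WRITE b 27 -> skip
  v7 WRITE d 64 -> keep
  v8 WRITE a 17 -> skip
  v9 WRITE a 41 -> skip
  v10 WRITE d 54 -> keep
  v11 WRITE b 37 -> skip
  v12 WRITE c 40 -> skip
  v13 WRITE a 35 -> skip
  v14 WRITE a 12 -> skip
  v15 WRITE d 31 -> keep
  v16 WRITE d 45 -> keep
  v17 WRITE a 32 -> skip
  v18 WRITE a 49 -> skip
  v19 WRITE d 5 -> drop (> snap)
  v20 WRITE d 50 -> drop (> snap)
  v21 WRITE d 65 -> drop (> snap)
  v22 WRITE d 34 -> drop (> snap)
  v23 WRITE b 13 -> skip
  v24 WRITE d 22 -> drop (> snap)
  v25 WRITE b 47 -> skip
  v26 WRITE a 32 -> skip
  v27 WRITE c 28 -> skip
  v28 WRITE c 45 -> skip
  v29 WRITE a 42 -> skip
  v30 WRITE c 37 -> skip
Collected: [(7, 64), (10, 54), (15, 31), (16, 45)]

Answer: v7 64
v10 54
v15 31
v16 45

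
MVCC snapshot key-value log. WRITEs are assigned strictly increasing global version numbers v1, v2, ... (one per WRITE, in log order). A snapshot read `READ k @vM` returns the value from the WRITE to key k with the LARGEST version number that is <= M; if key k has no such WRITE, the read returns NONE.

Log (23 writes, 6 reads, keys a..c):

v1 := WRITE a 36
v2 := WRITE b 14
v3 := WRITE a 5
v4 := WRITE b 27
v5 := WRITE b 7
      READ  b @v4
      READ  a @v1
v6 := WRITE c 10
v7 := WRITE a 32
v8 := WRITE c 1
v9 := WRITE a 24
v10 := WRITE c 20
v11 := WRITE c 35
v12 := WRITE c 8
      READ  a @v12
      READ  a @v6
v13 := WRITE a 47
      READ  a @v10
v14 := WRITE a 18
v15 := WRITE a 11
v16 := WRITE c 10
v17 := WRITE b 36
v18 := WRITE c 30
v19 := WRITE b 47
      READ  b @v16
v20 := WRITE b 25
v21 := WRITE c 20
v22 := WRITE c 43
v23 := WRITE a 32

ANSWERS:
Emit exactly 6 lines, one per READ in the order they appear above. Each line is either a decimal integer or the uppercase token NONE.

v1: WRITE a=36  (a history now [(1, 36)])
v2: WRITE b=14  (b history now [(2, 14)])
v3: WRITE a=5  (a history now [(1, 36), (3, 5)])
v4: WRITE b=27  (b history now [(2, 14), (4, 27)])
v5: WRITE b=7  (b history now [(2, 14), (4, 27), (5, 7)])
READ b @v4: history=[(2, 14), (4, 27), (5, 7)] -> pick v4 -> 27
READ a @v1: history=[(1, 36), (3, 5)] -> pick v1 -> 36
v6: WRITE c=10  (c history now [(6, 10)])
v7: WRITE a=32  (a history now [(1, 36), (3, 5), (7, 32)])
v8: WRITE c=1  (c history now [(6, 10), (8, 1)])
v9: WRITE a=24  (a history now [(1, 36), (3, 5), (7, 32), (9, 24)])
v10: WRITE c=20  (c history now [(6, 10), (8, 1), (10, 20)])
v11: WRITE c=35  (c history now [(6, 10), (8, 1), (10, 20), (11, 35)])
v12: WRITE c=8  (c history now [(6, 10), (8, 1), (10, 20), (11, 35), (12, 8)])
READ a @v12: history=[(1, 36), (3, 5), (7, 32), (9, 24)] -> pick v9 -> 24
READ a @v6: history=[(1, 36), (3, 5), (7, 32), (9, 24)] -> pick v3 -> 5
v13: WRITE a=47  (a history now [(1, 36), (3, 5), (7, 32), (9, 24), (13, 47)])
READ a @v10: history=[(1, 36), (3, 5), (7, 32), (9, 24), (13, 47)] -> pick v9 -> 24
v14: WRITE a=18  (a history now [(1, 36), (3, 5), (7, 32), (9, 24), (13, 47), (14, 18)])
v15: WRITE a=11  (a history now [(1, 36), (3, 5), (7, 32), (9, 24), (13, 47), (14, 18), (15, 11)])
v16: WRITE c=10  (c history now [(6, 10), (8, 1), (10, 20), (11, 35), (12, 8), (16, 10)])
v17: WRITE b=36  (b history now [(2, 14), (4, 27), (5, 7), (17, 36)])
v18: WRITE c=30  (c history now [(6, 10), (8, 1), (10, 20), (11, 35), (12, 8), (16, 10), (18, 30)])
v19: WRITE b=47  (b history now [(2, 14), (4, 27), (5, 7), (17, 36), (19, 47)])
READ b @v16: history=[(2, 14), (4, 27), (5, 7), (17, 36), (19, 47)] -> pick v5 -> 7
v20: WRITE b=25  (b history now [(2, 14), (4, 27), (5, 7), (17, 36), (19, 47), (20, 25)])
v21: WRITE c=20  (c history now [(6, 10), (8, 1), (10, 20), (11, 35), (12, 8), (16, 10), (18, 30), (21, 20)])
v22: WRITE c=43  (c history now [(6, 10), (8, 1), (10, 20), (11, 35), (12, 8), (16, 10), (18, 30), (21, 20), (22, 43)])
v23: WRITE a=32  (a history now [(1, 36), (3, 5), (7, 32), (9, 24), (13, 47), (14, 18), (15, 11), (23, 32)])

Answer: 27
36
24
5
24
7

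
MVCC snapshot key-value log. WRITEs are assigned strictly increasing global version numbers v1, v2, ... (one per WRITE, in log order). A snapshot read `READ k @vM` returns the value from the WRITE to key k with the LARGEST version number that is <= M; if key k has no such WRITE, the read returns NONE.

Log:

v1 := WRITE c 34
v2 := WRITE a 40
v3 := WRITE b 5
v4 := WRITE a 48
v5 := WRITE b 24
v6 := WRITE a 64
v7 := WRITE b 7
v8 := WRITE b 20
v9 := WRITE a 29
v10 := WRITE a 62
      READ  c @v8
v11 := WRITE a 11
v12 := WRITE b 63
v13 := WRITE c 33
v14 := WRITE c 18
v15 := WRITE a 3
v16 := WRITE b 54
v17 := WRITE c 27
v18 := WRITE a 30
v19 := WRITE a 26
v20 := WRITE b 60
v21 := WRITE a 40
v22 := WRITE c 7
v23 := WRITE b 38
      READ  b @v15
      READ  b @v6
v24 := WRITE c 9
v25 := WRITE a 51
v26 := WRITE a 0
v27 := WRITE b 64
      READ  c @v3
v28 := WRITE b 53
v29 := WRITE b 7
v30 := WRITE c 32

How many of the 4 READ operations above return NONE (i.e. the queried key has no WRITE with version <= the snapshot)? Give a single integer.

v1: WRITE c=34  (c history now [(1, 34)])
v2: WRITE a=40  (a history now [(2, 40)])
v3: WRITE b=5  (b history now [(3, 5)])
v4: WRITE a=48  (a history now [(2, 40), (4, 48)])
v5: WRITE b=24  (b history now [(3, 5), (5, 24)])
v6: WRITE a=64  (a history now [(2, 40), (4, 48), (6, 64)])
v7: WRITE b=7  (b history now [(3, 5), (5, 24), (7, 7)])
v8: WRITE b=20  (b history now [(3, 5), (5, 24), (7, 7), (8, 20)])
v9: WRITE a=29  (a history now [(2, 40), (4, 48), (6, 64), (9, 29)])
v10: WRITE a=62  (a history now [(2, 40), (4, 48), (6, 64), (9, 29), (10, 62)])
READ c @v8: history=[(1, 34)] -> pick v1 -> 34
v11: WRITE a=11  (a history now [(2, 40), (4, 48), (6, 64), (9, 29), (10, 62), (11, 11)])
v12: WRITE b=63  (b history now [(3, 5), (5, 24), (7, 7), (8, 20), (12, 63)])
v13: WRITE c=33  (c history now [(1, 34), (13, 33)])
v14: WRITE c=18  (c history now [(1, 34), (13, 33), (14, 18)])
v15: WRITE a=3  (a history now [(2, 40), (4, 48), (6, 64), (9, 29), (10, 62), (11, 11), (15, 3)])
v16: WRITE b=54  (b history now [(3, 5), (5, 24), (7, 7), (8, 20), (12, 63), (16, 54)])
v17: WRITE c=27  (c history now [(1, 34), (13, 33), (14, 18), (17, 27)])
v18: WRITE a=30  (a history now [(2, 40), (4, 48), (6, 64), (9, 29), (10, 62), (11, 11), (15, 3), (18, 30)])
v19: WRITE a=26  (a history now [(2, 40), (4, 48), (6, 64), (9, 29), (10, 62), (11, 11), (15, 3), (18, 30), (19, 26)])
v20: WRITE b=60  (b history now [(3, 5), (5, 24), (7, 7), (8, 20), (12, 63), (16, 54), (20, 60)])
v21: WRITE a=40  (a history now [(2, 40), (4, 48), (6, 64), (9, 29), (10, 62), (11, 11), (15, 3), (18, 30), (19, 26), (21, 40)])
v22: WRITE c=7  (c history now [(1, 34), (13, 33), (14, 18), (17, 27), (22, 7)])
v23: WRITE b=38  (b history now [(3, 5), (5, 24), (7, 7), (8, 20), (12, 63), (16, 54), (20, 60), (23, 38)])
READ b @v15: history=[(3, 5), (5, 24), (7, 7), (8, 20), (12, 63), (16, 54), (20, 60), (23, 38)] -> pick v12 -> 63
READ b @v6: history=[(3, 5), (5, 24), (7, 7), (8, 20), (12, 63), (16, 54), (20, 60), (23, 38)] -> pick v5 -> 24
v24: WRITE c=9  (c history now [(1, 34), (13, 33), (14, 18), (17, 27), (22, 7), (24, 9)])
v25: WRITE a=51  (a history now [(2, 40), (4, 48), (6, 64), (9, 29), (10, 62), (11, 11), (15, 3), (18, 30), (19, 26), (21, 40), (25, 51)])
v26: WRITE a=0  (a history now [(2, 40), (4, 48), (6, 64), (9, 29), (10, 62), (11, 11), (15, 3), (18, 30), (19, 26), (21, 40), (25, 51), (26, 0)])
v27: WRITE b=64  (b history now [(3, 5), (5, 24), (7, 7), (8, 20), (12, 63), (16, 54), (20, 60), (23, 38), (27, 64)])
READ c @v3: history=[(1, 34), (13, 33), (14, 18), (17, 27), (22, 7), (24, 9)] -> pick v1 -> 34
v28: WRITE b=53  (b history now [(3, 5), (5, 24), (7, 7), (8, 20), (12, 63), (16, 54), (20, 60), (23, 38), (27, 64), (28, 53)])
v29: WRITE b=7  (b history now [(3, 5), (5, 24), (7, 7), (8, 20), (12, 63), (16, 54), (20, 60), (23, 38), (27, 64), (28, 53), (29, 7)])
v30: WRITE c=32  (c history now [(1, 34), (13, 33), (14, 18), (17, 27), (22, 7), (24, 9), (30, 32)])
Read results in order: ['34', '63', '24', '34']
NONE count = 0

Answer: 0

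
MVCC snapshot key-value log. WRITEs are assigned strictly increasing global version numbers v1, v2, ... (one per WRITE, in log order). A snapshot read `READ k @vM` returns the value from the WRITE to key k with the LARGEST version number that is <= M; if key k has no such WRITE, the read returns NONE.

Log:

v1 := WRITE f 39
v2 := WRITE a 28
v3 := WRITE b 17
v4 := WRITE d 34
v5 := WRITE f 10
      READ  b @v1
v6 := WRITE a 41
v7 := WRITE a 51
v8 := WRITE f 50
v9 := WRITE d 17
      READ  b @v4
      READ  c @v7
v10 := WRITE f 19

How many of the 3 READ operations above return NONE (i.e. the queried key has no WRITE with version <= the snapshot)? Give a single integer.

v1: WRITE f=39  (f history now [(1, 39)])
v2: WRITE a=28  (a history now [(2, 28)])
v3: WRITE b=17  (b history now [(3, 17)])
v4: WRITE d=34  (d history now [(4, 34)])
v5: WRITE f=10  (f history now [(1, 39), (5, 10)])
READ b @v1: history=[(3, 17)] -> no version <= 1 -> NONE
v6: WRITE a=41  (a history now [(2, 28), (6, 41)])
v7: WRITE a=51  (a history now [(2, 28), (6, 41), (7, 51)])
v8: WRITE f=50  (f history now [(1, 39), (5, 10), (8, 50)])
v9: WRITE d=17  (d history now [(4, 34), (9, 17)])
READ b @v4: history=[(3, 17)] -> pick v3 -> 17
READ c @v7: history=[] -> no version <= 7 -> NONE
v10: WRITE f=19  (f history now [(1, 39), (5, 10), (8, 50), (10, 19)])
Read results in order: ['NONE', '17', 'NONE']
NONE count = 2

Answer: 2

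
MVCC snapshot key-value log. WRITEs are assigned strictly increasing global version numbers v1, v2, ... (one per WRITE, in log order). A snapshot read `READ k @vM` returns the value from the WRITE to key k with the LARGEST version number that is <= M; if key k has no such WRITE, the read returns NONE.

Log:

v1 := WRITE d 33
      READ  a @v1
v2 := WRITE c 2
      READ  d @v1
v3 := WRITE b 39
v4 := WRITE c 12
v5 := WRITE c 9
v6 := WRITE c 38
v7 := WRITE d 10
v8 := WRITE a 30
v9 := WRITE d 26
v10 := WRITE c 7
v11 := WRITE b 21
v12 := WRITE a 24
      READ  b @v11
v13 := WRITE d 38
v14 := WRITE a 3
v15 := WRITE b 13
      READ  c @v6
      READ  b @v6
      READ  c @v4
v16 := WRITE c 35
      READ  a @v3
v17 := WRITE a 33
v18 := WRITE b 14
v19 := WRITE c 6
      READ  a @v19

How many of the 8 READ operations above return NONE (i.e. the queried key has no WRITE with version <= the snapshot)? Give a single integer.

v1: WRITE d=33  (d history now [(1, 33)])
READ a @v1: history=[] -> no version <= 1 -> NONE
v2: WRITE c=2  (c history now [(2, 2)])
READ d @v1: history=[(1, 33)] -> pick v1 -> 33
v3: WRITE b=39  (b history now [(3, 39)])
v4: WRITE c=12  (c history now [(2, 2), (4, 12)])
v5: WRITE c=9  (c history now [(2, 2), (4, 12), (5, 9)])
v6: WRITE c=38  (c history now [(2, 2), (4, 12), (5, 9), (6, 38)])
v7: WRITE d=10  (d history now [(1, 33), (7, 10)])
v8: WRITE a=30  (a history now [(8, 30)])
v9: WRITE d=26  (d history now [(1, 33), (7, 10), (9, 26)])
v10: WRITE c=7  (c history now [(2, 2), (4, 12), (5, 9), (6, 38), (10, 7)])
v11: WRITE b=21  (b history now [(3, 39), (11, 21)])
v12: WRITE a=24  (a history now [(8, 30), (12, 24)])
READ b @v11: history=[(3, 39), (11, 21)] -> pick v11 -> 21
v13: WRITE d=38  (d history now [(1, 33), (7, 10), (9, 26), (13, 38)])
v14: WRITE a=3  (a history now [(8, 30), (12, 24), (14, 3)])
v15: WRITE b=13  (b history now [(3, 39), (11, 21), (15, 13)])
READ c @v6: history=[(2, 2), (4, 12), (5, 9), (6, 38), (10, 7)] -> pick v6 -> 38
READ b @v6: history=[(3, 39), (11, 21), (15, 13)] -> pick v3 -> 39
READ c @v4: history=[(2, 2), (4, 12), (5, 9), (6, 38), (10, 7)] -> pick v4 -> 12
v16: WRITE c=35  (c history now [(2, 2), (4, 12), (5, 9), (6, 38), (10, 7), (16, 35)])
READ a @v3: history=[(8, 30), (12, 24), (14, 3)] -> no version <= 3 -> NONE
v17: WRITE a=33  (a history now [(8, 30), (12, 24), (14, 3), (17, 33)])
v18: WRITE b=14  (b history now [(3, 39), (11, 21), (15, 13), (18, 14)])
v19: WRITE c=6  (c history now [(2, 2), (4, 12), (5, 9), (6, 38), (10, 7), (16, 35), (19, 6)])
READ a @v19: history=[(8, 30), (12, 24), (14, 3), (17, 33)] -> pick v17 -> 33
Read results in order: ['NONE', '33', '21', '38', '39', '12', 'NONE', '33']
NONE count = 2

Answer: 2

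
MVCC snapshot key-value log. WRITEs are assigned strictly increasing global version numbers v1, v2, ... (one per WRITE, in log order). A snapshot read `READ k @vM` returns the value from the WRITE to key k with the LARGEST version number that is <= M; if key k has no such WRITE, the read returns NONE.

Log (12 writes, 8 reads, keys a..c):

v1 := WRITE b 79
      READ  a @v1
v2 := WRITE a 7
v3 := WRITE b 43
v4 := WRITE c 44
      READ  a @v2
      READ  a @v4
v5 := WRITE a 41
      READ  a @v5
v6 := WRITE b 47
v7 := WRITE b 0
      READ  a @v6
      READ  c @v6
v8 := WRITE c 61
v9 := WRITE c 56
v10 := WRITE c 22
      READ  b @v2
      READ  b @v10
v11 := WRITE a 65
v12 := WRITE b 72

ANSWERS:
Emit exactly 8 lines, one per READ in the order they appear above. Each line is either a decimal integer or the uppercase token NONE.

v1: WRITE b=79  (b history now [(1, 79)])
READ a @v1: history=[] -> no version <= 1 -> NONE
v2: WRITE a=7  (a history now [(2, 7)])
v3: WRITE b=43  (b history now [(1, 79), (3, 43)])
v4: WRITE c=44  (c history now [(4, 44)])
READ a @v2: history=[(2, 7)] -> pick v2 -> 7
READ a @v4: history=[(2, 7)] -> pick v2 -> 7
v5: WRITE a=41  (a history now [(2, 7), (5, 41)])
READ a @v5: history=[(2, 7), (5, 41)] -> pick v5 -> 41
v6: WRITE b=47  (b history now [(1, 79), (3, 43), (6, 47)])
v7: WRITE b=0  (b history now [(1, 79), (3, 43), (6, 47), (7, 0)])
READ a @v6: history=[(2, 7), (5, 41)] -> pick v5 -> 41
READ c @v6: history=[(4, 44)] -> pick v4 -> 44
v8: WRITE c=61  (c history now [(4, 44), (8, 61)])
v9: WRITE c=56  (c history now [(4, 44), (8, 61), (9, 56)])
v10: WRITE c=22  (c history now [(4, 44), (8, 61), (9, 56), (10, 22)])
READ b @v2: history=[(1, 79), (3, 43), (6, 47), (7, 0)] -> pick v1 -> 79
READ b @v10: history=[(1, 79), (3, 43), (6, 47), (7, 0)] -> pick v7 -> 0
v11: WRITE a=65  (a history now [(2, 7), (5, 41), (11, 65)])
v12: WRITE b=72  (b history now [(1, 79), (3, 43), (6, 47), (7, 0), (12, 72)])

Answer: NONE
7
7
41
41
44
79
0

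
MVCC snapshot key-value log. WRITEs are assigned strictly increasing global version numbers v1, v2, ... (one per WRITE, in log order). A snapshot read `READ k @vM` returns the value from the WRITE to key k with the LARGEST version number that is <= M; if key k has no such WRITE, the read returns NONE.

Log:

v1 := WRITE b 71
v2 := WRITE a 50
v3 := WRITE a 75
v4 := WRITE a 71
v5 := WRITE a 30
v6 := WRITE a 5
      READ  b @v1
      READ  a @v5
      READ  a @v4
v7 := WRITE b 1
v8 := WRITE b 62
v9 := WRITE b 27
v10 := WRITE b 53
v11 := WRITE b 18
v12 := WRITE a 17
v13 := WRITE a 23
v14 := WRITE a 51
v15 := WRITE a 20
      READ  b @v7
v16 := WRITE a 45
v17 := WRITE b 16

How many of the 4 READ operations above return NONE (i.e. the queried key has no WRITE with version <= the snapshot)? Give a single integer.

Answer: 0

Derivation:
v1: WRITE b=71  (b history now [(1, 71)])
v2: WRITE a=50  (a history now [(2, 50)])
v3: WRITE a=75  (a history now [(2, 50), (3, 75)])
v4: WRITE a=71  (a history now [(2, 50), (3, 75), (4, 71)])
v5: WRITE a=30  (a history now [(2, 50), (3, 75), (4, 71), (5, 30)])
v6: WRITE a=5  (a history now [(2, 50), (3, 75), (4, 71), (5, 30), (6, 5)])
READ b @v1: history=[(1, 71)] -> pick v1 -> 71
READ a @v5: history=[(2, 50), (3, 75), (4, 71), (5, 30), (6, 5)] -> pick v5 -> 30
READ a @v4: history=[(2, 50), (3, 75), (4, 71), (5, 30), (6, 5)] -> pick v4 -> 71
v7: WRITE b=1  (b history now [(1, 71), (7, 1)])
v8: WRITE b=62  (b history now [(1, 71), (7, 1), (8, 62)])
v9: WRITE b=27  (b history now [(1, 71), (7, 1), (8, 62), (9, 27)])
v10: WRITE b=53  (b history now [(1, 71), (7, 1), (8, 62), (9, 27), (10, 53)])
v11: WRITE b=18  (b history now [(1, 71), (7, 1), (8, 62), (9, 27), (10, 53), (11, 18)])
v12: WRITE a=17  (a history now [(2, 50), (3, 75), (4, 71), (5, 30), (6, 5), (12, 17)])
v13: WRITE a=23  (a history now [(2, 50), (3, 75), (4, 71), (5, 30), (6, 5), (12, 17), (13, 23)])
v14: WRITE a=51  (a history now [(2, 50), (3, 75), (4, 71), (5, 30), (6, 5), (12, 17), (13, 23), (14, 51)])
v15: WRITE a=20  (a history now [(2, 50), (3, 75), (4, 71), (5, 30), (6, 5), (12, 17), (13, 23), (14, 51), (15, 20)])
READ b @v7: history=[(1, 71), (7, 1), (8, 62), (9, 27), (10, 53), (11, 18)] -> pick v7 -> 1
v16: WRITE a=45  (a history now [(2, 50), (3, 75), (4, 71), (5, 30), (6, 5), (12, 17), (13, 23), (14, 51), (15, 20), (16, 45)])
v17: WRITE b=16  (b history now [(1, 71), (7, 1), (8, 62), (9, 27), (10, 53), (11, 18), (17, 16)])
Read results in order: ['71', '30', '71', '1']
NONE count = 0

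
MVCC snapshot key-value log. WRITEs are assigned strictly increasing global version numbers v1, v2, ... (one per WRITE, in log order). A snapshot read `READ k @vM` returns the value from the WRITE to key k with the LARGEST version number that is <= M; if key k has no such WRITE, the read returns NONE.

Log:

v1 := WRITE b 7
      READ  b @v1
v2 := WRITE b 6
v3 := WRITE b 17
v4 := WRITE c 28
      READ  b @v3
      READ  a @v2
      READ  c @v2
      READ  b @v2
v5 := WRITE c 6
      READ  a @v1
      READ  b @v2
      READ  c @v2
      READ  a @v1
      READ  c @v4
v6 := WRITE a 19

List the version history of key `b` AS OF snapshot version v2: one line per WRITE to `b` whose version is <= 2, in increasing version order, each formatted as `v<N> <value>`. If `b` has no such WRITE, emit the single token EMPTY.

Answer: v1 7
v2 6

Derivation:
Scan writes for key=b with version <= 2:
  v1 WRITE b 7 -> keep
  v2 WRITE b 6 -> keep
  v3 WRITE b 17 -> drop (> snap)
  v4 WRITE c 28 -> skip
  v5 WRITE c 6 -> skip
  v6 WRITE a 19 -> skip
Collected: [(1, 7), (2, 6)]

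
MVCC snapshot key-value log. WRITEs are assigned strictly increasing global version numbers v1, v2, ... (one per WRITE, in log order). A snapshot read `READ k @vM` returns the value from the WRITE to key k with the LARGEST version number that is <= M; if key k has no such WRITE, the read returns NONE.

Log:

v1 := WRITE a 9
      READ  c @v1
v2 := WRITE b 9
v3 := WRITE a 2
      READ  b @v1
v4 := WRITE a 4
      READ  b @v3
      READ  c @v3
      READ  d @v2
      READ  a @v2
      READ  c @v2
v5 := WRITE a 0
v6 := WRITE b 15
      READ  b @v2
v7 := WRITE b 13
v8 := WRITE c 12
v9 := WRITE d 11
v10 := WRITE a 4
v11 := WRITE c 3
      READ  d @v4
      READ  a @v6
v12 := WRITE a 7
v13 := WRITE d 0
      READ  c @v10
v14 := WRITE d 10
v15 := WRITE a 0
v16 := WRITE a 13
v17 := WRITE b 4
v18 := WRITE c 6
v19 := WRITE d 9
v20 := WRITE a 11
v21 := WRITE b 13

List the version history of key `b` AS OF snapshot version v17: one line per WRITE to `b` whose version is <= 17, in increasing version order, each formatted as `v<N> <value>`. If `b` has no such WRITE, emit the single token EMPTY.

Answer: v2 9
v6 15
v7 13
v17 4

Derivation:
Scan writes for key=b with version <= 17:
  v1 WRITE a 9 -> skip
  v2 WRITE b 9 -> keep
  v3 WRITE a 2 -> skip
  v4 WRITE a 4 -> skip
  v5 WRITE a 0 -> skip
  v6 WRITE b 15 -> keep
  v7 WRITE b 13 -> keep
  v8 WRITE c 12 -> skip
  v9 WRITE d 11 -> skip
  v10 WRITE a 4 -> skip
  v11 WRITE c 3 -> skip
  v12 WRITE a 7 -> skip
  v13 WRITE d 0 -> skip
  v14 WRITE d 10 -> skip
  v15 WRITE a 0 -> skip
  v16 WRITE a 13 -> skip
  v17 WRITE b 4 -> keep
  v18 WRITE c 6 -> skip
  v19 WRITE d 9 -> skip
  v20 WRITE a 11 -> skip
  v21 WRITE b 13 -> drop (> snap)
Collected: [(2, 9), (6, 15), (7, 13), (17, 4)]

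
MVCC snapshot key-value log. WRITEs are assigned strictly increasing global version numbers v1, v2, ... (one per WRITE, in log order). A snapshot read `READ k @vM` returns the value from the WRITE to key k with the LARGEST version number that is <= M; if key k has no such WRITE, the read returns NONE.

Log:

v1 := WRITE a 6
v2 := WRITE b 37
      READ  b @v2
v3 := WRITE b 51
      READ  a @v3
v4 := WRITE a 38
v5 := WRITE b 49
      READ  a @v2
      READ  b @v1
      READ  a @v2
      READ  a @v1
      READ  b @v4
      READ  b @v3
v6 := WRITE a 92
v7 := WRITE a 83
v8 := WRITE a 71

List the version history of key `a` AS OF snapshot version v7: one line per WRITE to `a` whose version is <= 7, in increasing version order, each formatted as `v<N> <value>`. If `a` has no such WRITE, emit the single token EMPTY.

Answer: v1 6
v4 38
v6 92
v7 83

Derivation:
Scan writes for key=a with version <= 7:
  v1 WRITE a 6 -> keep
  v2 WRITE b 37 -> skip
  v3 WRITE b 51 -> skip
  v4 WRITE a 38 -> keep
  v5 WRITE b 49 -> skip
  v6 WRITE a 92 -> keep
  v7 WRITE a 83 -> keep
  v8 WRITE a 71 -> drop (> snap)
Collected: [(1, 6), (4, 38), (6, 92), (7, 83)]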